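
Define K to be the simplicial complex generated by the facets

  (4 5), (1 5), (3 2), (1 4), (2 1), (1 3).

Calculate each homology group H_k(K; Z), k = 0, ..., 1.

We work with the vertex ordering 1 < 2 < 3 < 4 < 5. The simplices of K, each written with vertices in increasing order, are:

  0-simplices (5): [1], [2], [3], [4], [5]
  1-simplices (6): [1,2], [1,3], [1,4], [1,5], [2,3], [4,5]

giving chain groups C_0 ≅ Z^5, C_1 ≅ Z^6.

The boundary map ∂_1: C_1 → C_0 maps an edge to its endpoints' difference, ∂[p,q] = q − p.
The 5×6 boundary matrix has rank 4 and Smith normal form diag(1,1,1,1).

Reading off H_k = ker ∂_k / im ∂_{k+1}:

  H_0: rank C_0 − rank ∂_1 = 5 − 4 = 1, and the invariant factors of ∂_1 are all 1, so H_0 ≅ Z.
  H_1: rank ker ∂_1 − rank ∂_2 = (6 − 4) − 0 = 2, and there is no ∂_2, so H_1 ≅ Z^2.

H_0 = Z,  H_1 = Z^2.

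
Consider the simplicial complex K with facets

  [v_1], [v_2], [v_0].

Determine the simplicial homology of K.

H_0 ≅ Z^3.

Fix the vertex order v_0 < v_1 < v_2 and write every simplex with vertices in increasing order. Then dim K = 0 and the simplices of K are:

  0-simplices (3): [v_0], [v_1], [v_2]

Hence C_0 ≅ Z^3.

Now H_k = ker ∂_k / im ∂_{k+1}, so:

  H_0: rank C_0 − rank ∂_1 = 3 − 0 = 3, and there is no ∂_1, so H_0 ≅ Z^3.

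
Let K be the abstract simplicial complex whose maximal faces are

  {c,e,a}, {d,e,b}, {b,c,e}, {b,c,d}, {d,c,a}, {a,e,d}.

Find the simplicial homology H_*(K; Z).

Take the total order a < b < c < d < e on the vertex set. Then K (dimension 2) consists of the simplices:

  0-simplices (5): a, b, c, d, e
  1-simplices (9): ac, ad, ae, bc, bd, be, cd, ce, de
  2-simplices (6): acd, ace, ade, bcd, bce, bde

so the chain groups are C_0 ≅ Z^5, C_1 ≅ Z^9, C_2 ≅ Z^6.

The boundary map ∂_1: C_1 → C_0 sends each edge [p,q] (with p < q) to q − p.
This gives a 5×9 integer matrix of rank 4; reducing to Smith normal form yields diagonal entries (1,1,1,1).

Boundary ∂_2: C_2 → C_1 sends each 2-simplex [p,q,r] to [q,r] − [p,r] + [p,q]. For instance
  ∂ace = ce − ae + ac,
  ∂ade = de − ae + ad.
This gives a 9×6 integer matrix of rank 5; reducing to Smith normal form yields diagonal entries (1,1,1,1,1).

Reading off H_k = ker ∂_k / im ∂_{k+1}:

  H_0: rank C_0 − rank ∂_1 = 5 − 4 = 1, and the invariant factors of ∂_1 are all 1, so H_0 = Z.
  H_1: rank ker ∂_1 − rank ∂_2 = (9 − 4) − 5 = 0, and the invariant factors of ∂_2 are all 1, so H_1 = 0.
  H_2: rank ker ∂_2 − rank ∂_3 = (6 − 5) − 0 = 1, and there is no ∂_3, so H_2 = Z.

H_0 = Z,  H_1 = 0,  H_2 = Z.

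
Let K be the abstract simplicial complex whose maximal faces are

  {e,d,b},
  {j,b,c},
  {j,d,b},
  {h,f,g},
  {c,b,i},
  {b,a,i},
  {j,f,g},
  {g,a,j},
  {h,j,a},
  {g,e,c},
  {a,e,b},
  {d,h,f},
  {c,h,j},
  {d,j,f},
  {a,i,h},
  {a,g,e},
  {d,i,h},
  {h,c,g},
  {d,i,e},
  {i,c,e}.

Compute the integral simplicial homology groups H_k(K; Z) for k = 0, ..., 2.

H_0 = Z,  H_1 = Z × Z/2,  H_2 = 0.

Fix the vertex order a < b < c < d < e < f < g < h < i < j and write every simplex with vertices in increasing order. Then dim K = 2 and the simplices of K are:

  0-simplices (10): a, b, c, d, e, f, g, h, i, j
  1-simplices (30): ab, ae, ag, ah, ai, aj, bc, bd, be, bi, bj, ce, cg, ch, ci, cj, de, df, dh, di, dj, eg, ei, fg, fh, fj, gh, gj, hi, hj
  2-simplices (20): abe, abi, aeg, agj, ahi, ahj, bci, bcj, bde, bdj, ceg, cei, cgh, chj, dei, dfh, dfj, dhi, fgh, fgj

Hence C_0 ≅ Z^10, C_1 ≅ Z^30, C_2 ≅ Z^20.

Boundary ∂_1: C_1 → C_0 maps an edge to its endpoints' difference, ∂[p,q] = q − p. For instance
  ∂fj = j − f.
As a 10×30 matrix over Z this has rank 9, with invariant factors (1,1,1,1,1,1,1,1,1).

Boundary ∂_2: C_2 → C_1 acts by ∂[p,q,r] = [q,r] − [p,r] + [p,q]. For instance
  ∂fgh = gh − fh + fg,
  ∂dfj = fj − dj + df.
This gives a 30×20 integer matrix of rank 20; reducing to Smith normal form yields diagonal entries (1,1,1,1,1,1,1,1,1,1,1,1,1,1,1,1,1,1,1,2).

Reading off H_k = ker ∂_k / im ∂_{k+1}:

  H_0: rank C_0 − rank ∂_1 = 10 − 9 = 1, and the invariant factors of ∂_1 are all 1, so H_0 = Z.
  H_1: rank ker ∂_1 − rank ∂_2 = (30 − 9) − 20 = 1, and ∂_2 has invariant factor 2 > 1, so H_1 = Z × Z/2.
  H_2: rank ker ∂_2 − rank ∂_3 = (20 − 20) − 0 = 0, and there is no ∂_3, so H_2 = 0.

As a check, the Euler characteristic is 10 − 30 + 20 = 0, which agrees with 1 − 1 + 0 = 0.
(K is a triangulation of the Klein bottle.)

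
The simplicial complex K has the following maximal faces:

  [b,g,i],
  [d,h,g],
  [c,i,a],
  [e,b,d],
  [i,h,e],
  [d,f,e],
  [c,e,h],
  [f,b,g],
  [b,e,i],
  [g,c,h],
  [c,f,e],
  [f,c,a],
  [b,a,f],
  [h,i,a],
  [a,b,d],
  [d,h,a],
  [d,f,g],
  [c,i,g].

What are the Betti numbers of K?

b_0 = 1, b_1 = 1, b_2 = 0.

Order the vertices as a < b < c < d < e < f < g < h < i. Listing each simplex with vertices in this order, K has dimension 2 with simplices:

  0-simplices (9): a, b, c, d, e, f, g, h, i
  1-simplices (27): ab, ac, ad, af, ah, ai, bd, be, bf, bg, bi, ce, cf, cg, ch, ci, de, df, dg, dh, ef, eh, ei, fg, gh, gi, hi
  2-simplices (18): abd, abf, acf, aci, adh, ahi, bde, bei, bfg, bgi, cef, ceh, cgh, cgi, def, dfg, dgh, ehi

giving chain groups C_0 ≅ Z^9, C_1 ≅ Z^27, C_2 ≅ Z^18.

∂_1: C_1 → C_0 is given by ∂[p,q] = [q] − [p]. For instance
  ∂bd = d − b.
The 9×27 boundary matrix has rank 8 and Smith normal form diag(1,1,1,1,1,1,1,1).

The boundary map ∂_2: C_2 → C_1 acts by ∂[p,q,r] = [q,r] − [p,r] + [p,q]. For instance
  ∂aci = ci − ai + ac,
  ∂bei = ei − bi + be.
As a 27×18 matrix over Z this has rank 18, with invariant factors (1,1,1,1,1,1,1,1,1,1,1,1,1,1,1,1,1,2).

Computing H_k = (kernel of ∂_k) / (image of ∂_{k+1}):

  H_0: rank C_0 − rank ∂_1 = 9 − 8 = 1, and the invariant factors of ∂_1 are all 1, so H_0 ≅ Z.
  H_1: rank ker ∂_1 − rank ∂_2 = (27 − 8) − 18 = 1, and ∂_2 has invariant factor 2 > 1, so H_1 ≅ Z ⊕ Z/2Z.
  H_2: rank ker ∂_2 − rank ∂_3 = (18 − 18) − 0 = 0, and there is no ∂_3, so H_2 ≅ 0.

(K is a triangulation of the Klein bottle.)

Hence the Betti numbers are b_0 = 1, b_1 = 1, b_2 = 0.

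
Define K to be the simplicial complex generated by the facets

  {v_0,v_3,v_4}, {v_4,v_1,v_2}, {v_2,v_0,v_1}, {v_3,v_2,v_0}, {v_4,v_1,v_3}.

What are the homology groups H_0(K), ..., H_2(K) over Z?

Fix the vertex order v_0 < v_1 < v_2 < v_3 < v_4 and write every simplex with vertices in increasing order. Then dim K = 2 and the simplices of K are:

  0-simplices (5): [v_0], [v_1], [v_2], [v_3], [v_4]
  1-simplices (10): [v_0,v_1], [v_0,v_2], [v_0,v_3], [v_0,v_4], [v_1,v_2], [v_1,v_3], [v_1,v_4], [v_2,v_3], [v_2,v_4], [v_3,v_4]
  2-simplices (5): [v_0,v_1,v_2], [v_0,v_2,v_3], [v_0,v_3,v_4], [v_1,v_2,v_4], [v_1,v_3,v_4]

Hence C_0 ≅ Z^5, C_1 ≅ Z^10, C_2 ≅ Z^5.

∂_1: C_1 → C_0 sends each edge [p,q] (with p < q) to q − p. For instance
  ∂[v_1,v_2] = [v_2] − [v_1].
The 5×10 boundary matrix has rank 4 and Smith normal form diag(1,1,1,1).

The boundary map ∂_2: C_2 → C_1 maps a triangle to the signed sum of its edges. For instance
  ∂[v_1,v_2,v_4] = [v_2,v_4] − [v_1,v_4] + [v_1,v_2],
  ∂[v_0,v_2,v_3] = [v_2,v_3] − [v_0,v_3] + [v_0,v_2].
The resulting 10×5 matrix has rank 5, and its Smith normal form has invariant factors (1,1,1,1,1).

From H_k ≅ ker(∂_k) / im(∂_{k+1}) we obtain:

  H_0: rank C_0 − rank ∂_1 = 5 − 4 = 1, and the invariant factors of ∂_1 are all 1, so H_0 = Z.
  H_1: rank ker ∂_1 − rank ∂_2 = (10 − 4) − 5 = 1, and the invariant factors of ∂_2 are all 1, so H_1 = Z.
  H_2: rank ker ∂_2 − rank ∂_3 = (5 − 5) − 0 = 0, and there is no ∂_3, so H_2 = 0.

H_0 ≅ Z,  H_1 ≅ Z,  H_2 = 0.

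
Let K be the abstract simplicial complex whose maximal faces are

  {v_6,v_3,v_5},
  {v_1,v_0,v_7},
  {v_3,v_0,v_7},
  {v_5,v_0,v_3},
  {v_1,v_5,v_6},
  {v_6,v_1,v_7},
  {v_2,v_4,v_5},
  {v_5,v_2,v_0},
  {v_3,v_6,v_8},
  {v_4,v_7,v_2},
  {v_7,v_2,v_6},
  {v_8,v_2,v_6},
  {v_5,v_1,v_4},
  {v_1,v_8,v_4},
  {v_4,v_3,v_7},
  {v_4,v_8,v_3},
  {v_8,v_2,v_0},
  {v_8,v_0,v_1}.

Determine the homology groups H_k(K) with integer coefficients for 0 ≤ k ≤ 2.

H_0 = Z,  H_1 = Z^2,  H_2 = Z.

Order the vertices as v_0 < v_1 < v_2 < v_3 < v_4 < v_5 < v_6 < v_7 < v_8. Listing each simplex with vertices in this order, K has dimension 2 with simplices:

  0-simplices (9): [v_0], [v_1], [v_2], [v_3], [v_4], [v_5], [v_6], [v_7], [v_8]
  1-simplices (27): (27 of them)
  2-simplices (18): (18 of them)

giving chain groups C_0 ≅ Z^9, C_1 ≅ Z^27, C_2 ≅ Z^18.

Boundary ∂_1: C_1 → C_0 maps an edge to its endpoints' difference, ∂[p,q] = q − p. For instance
  ∂[v_4,v_7] = [v_7] − [v_4].
This gives a 9×27 integer matrix of rank 8; reducing to Smith normal form yields diagonal entries (1,1,1,1,1,1,1,1).

The boundary map ∂_2: C_2 → C_1 sends each 2-simplex [p,q,r] to [q,r] − [p,r] + [p,q]. For instance
  ∂[v_2,v_4,v_7] = [v_4,v_7] − [v_2,v_7] + [v_2,v_4],
  ∂[v_2,v_6,v_7] = [v_6,v_7] − [v_2,v_7] + [v_2,v_6].
This gives a 27×18 integer matrix of rank 17; reducing to Smith normal form yields diagonal entries (1,1,1,1,1,1,1,1,1,1,1,1,1,1,1,1,1).

Computing H_k = (kernel of ∂_k) / (image of ∂_{k+1}):

  H_0: rank C_0 − rank ∂_1 = 9 − 8 = 1, and the invariant factors of ∂_1 are all 1, so H_0 ≅ Z.
  H_1: rank ker ∂_1 − rank ∂_2 = (27 − 8) − 17 = 2, and the invariant factors of ∂_2 are all 1, so H_1 ≅ Z^2.
  H_2: rank ker ∂_2 − rank ∂_3 = (18 − 17) − 0 = 1, and there is no ∂_3, so H_2 ≅ Z.

As a check, the Euler characteristic is 9 − 27 + 18 = 0, which agrees with 1 − 2 + 1 = 0.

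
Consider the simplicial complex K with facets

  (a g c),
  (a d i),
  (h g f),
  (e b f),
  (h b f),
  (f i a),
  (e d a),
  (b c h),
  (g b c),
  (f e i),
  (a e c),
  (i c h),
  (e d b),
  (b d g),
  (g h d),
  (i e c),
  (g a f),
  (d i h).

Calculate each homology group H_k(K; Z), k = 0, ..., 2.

H_0 = Z,  H_1 = Z ⊕ Z/2,  H_2 = 0.

Order the vertices as a < b < c < d < e < f < g < h < i. Listing each simplex with vertices in this order, K has dimension 2 with simplices:

  0-simplices (9): a, b, c, d, e, f, g, h, i
  1-simplices (27): ac, ad, ae, af, ag, ai, bc, bd, be, bf, bg, bh, ce, cg, ch, ci, de, dg, dh, di, ef, ei, fg, fh, fi, gh, hi
  2-simplices (18): ace, acg, ade, adi, afg, afi, bcg, bch, bde, bdg, bef, bfh, cei, chi, dgh, dhi, efi, fgh

Hence C_0 ≅ Z^9, C_1 ≅ Z^27, C_2 ≅ Z^18.

The boundary map ∂_1: C_1 → C_0 sends each edge [p,q] (with p < q) to q − p. For instance
  ∂ch = h − c.
This gives a 9×27 integer matrix of rank 8; reducing to Smith normal form yields diagonal entries (1,1,1,1,1,1,1,1).

The boundary map ∂_2: C_2 → C_1 maps a triangle to the signed sum of its edges. For instance
  ∂dhi = hi − di + dh,
  ∂ade = de − ae + ad.
The 27×18 boundary matrix has rank 18 and Smith normal form diag(1,1,1,1,1,1,1,1,1,1,1,1,1,1,1,1,1,2).

Reading off H_k = ker ∂_k / im ∂_{k+1}:

  H_0: rank C_0 − rank ∂_1 = 9 − 8 = 1, and the invariant factors of ∂_1 are all 1, so H_0 ≅ Z.
  H_1: rank ker ∂_1 − rank ∂_2 = (27 − 8) − 18 = 1, and ∂_2 has invariant factor 2 > 1, so H_1 ≅ Z ⊕ Z/2.
  H_2: rank ker ∂_2 − rank ∂_3 = (18 − 18) − 0 = 0, and there is no ∂_3, so H_2 ≅ 0.

As a check, the Euler characteristic is 9 − 27 + 18 = 0, which agrees with 1 − 1 + 0 = 0.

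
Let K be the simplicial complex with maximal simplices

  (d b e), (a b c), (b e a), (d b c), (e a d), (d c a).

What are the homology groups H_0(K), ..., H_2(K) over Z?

H_0 = Z,  H_1 = 0,  H_2 = Z.

K has 5 vertices, 9 edges, 6 triangles.
rank ∂_0 = 0, rank ∂_1 = 4 ⇒ b_0 = 5 − 0 − 4 = 1; all invariant factors of ∂_1 are 1 so no torsion. So H_0 ≅ Z.
rank ∂_1 = 4, rank ∂_2 = 5 ⇒ b_1 = 9 − 4 − 5 = 0; all invariant factors of ∂_2 are 1 so no torsion. So H_1 ≅ 0.
rank ∂_2 = 5, rank ∂_3 = 0 ⇒ b_2 = 6 − 5 − 0 = 1. So H_2 ≅ Z.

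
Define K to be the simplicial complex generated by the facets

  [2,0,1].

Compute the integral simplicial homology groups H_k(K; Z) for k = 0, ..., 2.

We work with the vertex ordering 0 < 1 < 2. The simplices of K, each written with vertices in increasing order, are:

  0-simplices (3): [0], [1], [2]
  1-simplices (3): [0,1], [0,2], [1,2]
  2-simplices (1): [0,1,2]

so the chain groups are C_0 ≅ Z^3, C_1 ≅ Z^3, C_2 ≅ Z^1.

∂_1: C_1 → C_0 is given by ∂[p,q] = [q] − [p]. For instance
  ∂[0,2] = [2] − [0].
This gives a 3×3 integer matrix of rank 2; reducing to Smith normal form yields diagonal entries (1,1).

∂_2: C_2 → C_1 sends each 2-simplex [p,q,r] to [q,r] − [p,r] + [p,q]. For instance
  ∂[0,1,2] = [1,2] − [0,2] + [0,1].
This gives a 3×1 integer matrix of rank 1; reducing to Smith normal form yields diagonal entries (1).

Computing H_k = (kernel of ∂_k) / (image of ∂_{k+1}):

  H_0: rank C_0 − rank ∂_1 = 3 − 2 = 1, and the invariant factors of ∂_1 are all 1, so H_0 = Z.
  H_1: rank ker ∂_1 − rank ∂_2 = (3 − 2) − 1 = 0, and the invariant factors of ∂_2 are all 1, so H_1 = 0.
  H_2: rank ker ∂_2 − rank ∂_3 = (1 − 1) − 0 = 0, and there is no ∂_3, so H_2 = 0.

(K is a triangulation of the 2-simplex.)

H_0 = Z,  H_1 = 0,  H_2 = 0.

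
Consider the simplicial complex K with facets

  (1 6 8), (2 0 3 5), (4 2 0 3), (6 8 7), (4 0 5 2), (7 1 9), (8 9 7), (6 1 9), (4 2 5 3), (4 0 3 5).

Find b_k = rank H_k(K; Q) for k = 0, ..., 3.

Take the total order 0 < 1 < 2 < 3 < 4 < 5 < 6 < 7 < 8 < 9 on the vertex set. Then K (dimension 3) consists of the simplices:

  0-simplices (10): [0], [1], [2], [3], [4], [5], [6], [7], [8], [9]
  1-simplices (20): [0,2], [0,3], [0,4], [0,5], [1,6], [1,7], [1,8], [1,9], [2,3], [2,4], [2,5], [3,4], [3,5], [4,5], [6,7], [6,8], [6,9], [7,8], [7,9], [8,9]
  2-simplices (15): [0,2,3], [0,2,4], [0,2,5], [0,3,4], [0,3,5], [0,4,5], [1,6,8], [1,6,9], [1,7,9], [2,3,4], [2,3,5], [2,4,5], [3,4,5], [6,7,8], [7,8,9]
  3-simplices (5): [0,2,3,4], [0,2,3,5], [0,2,4,5], [0,3,4,5], [2,3,4,5]

Hence C_0 ≅ Z^10, C_1 ≅ Z^20, C_2 ≅ Z^15, C_3 ≅ Z^5.

Boundary ∂_1: C_1 → C_0 is given by ∂[p,q] = [q] − [p].
The resulting 10×20 matrix has rank 8, and its Smith normal form has invariant factors (1,1,1,1,1,1,1,1).

The boundary map ∂_2: C_2 → C_1 sends each 2-simplex [p,q,r] to [q,r] − [p,r] + [p,q]. For instance
  ∂[3,4,5] = [4,5] − [3,5] + [3,4],
  ∂[0,3,4] = [3,4] − [0,4] + [0,3].
As a 20×15 matrix over Z this has rank 11, with invariant factors (1,1,1,1,1,1,1,1,1,1,1).

∂_3: C_3 → C_2 sends each 3-simplex σ to the alternating sum Σ_i (−1)^i (σ with its i-th vertex removed). For instance
  ∂[0,2,3,5] = [2,3,5] − [0,3,5] + [0,2,5] − [0,2,3],
  ∂[0,3,4,5] = [3,4,5] − [0,4,5] + [0,3,5] − [0,3,4].
As a 15×5 matrix over Z this has rank 4, with invariant factors (1,1,1,1).

Now H_k = ker ∂_k / im ∂_{k+1}, so:

  H_0: rank C_0 − rank ∂_1 = 10 − 8 = 2, and the invariant factors of ∂_1 are all 1, so H_0 ≅ Z^2.
  H_1: rank ker ∂_1 − rank ∂_2 = (20 − 8) − 11 = 1, and the invariant factors of ∂_2 are all 1, so H_1 ≅ Z.
  H_2: rank ker ∂_2 − rank ∂_3 = (15 − 11) − 4 = 0, and the invariant factors of ∂_3 are all 1, so H_2 ≅ 0.
  H_3: rank ker ∂_3 − rank ∂_4 = (5 − 4) − 0 = 1, and there is no ∂_4, so H_3 ≅ Z.

Hence the Betti numbers are b_0 = 2, b_1 = 1, b_2 = 0, b_3 = 1.

b_0 = 2, b_1 = 1, b_2 = 0, b_3 = 1.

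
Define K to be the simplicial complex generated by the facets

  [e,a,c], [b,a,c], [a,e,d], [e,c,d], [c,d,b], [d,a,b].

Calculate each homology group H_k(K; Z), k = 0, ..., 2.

H_0 ≅ Z,  H_1 = 0,  H_2 ≅ Z.

Fix the vertex order a < b < c < d < e and write every simplex with vertices in increasing order. Then dim K = 2 and the simplices of K are:

  0-simplices (5): a, b, c, d, e
  1-simplices (9): ab, ac, ad, ae, bc, bd, cd, ce, de
  2-simplices (6): abc, abd, ace, ade, bcd, cde

Hence C_0 ≅ Z^5, C_1 ≅ Z^9, C_2 ≅ Z^6.

Boundary ∂_1: C_1 → C_0 maps an edge to its endpoints' difference, ∂[p,q] = q − p.
As a 5×9 matrix over Z this has rank 4, with invariant factors (1,1,1,1).

Boundary ∂_2: C_2 → C_1 acts by ∂[p,q,r] = [q,r] − [p,r] + [p,q]. For instance
  ∂abd = bd − ad + ab,
  ∂cde = de − ce + cd.
As a 9×6 matrix over Z this has rank 5, with invariant factors (1,1,1,1,1).

Now H_k = ker ∂_k / im ∂_{k+1}, so:

  H_0: rank C_0 − rank ∂_1 = 5 − 4 = 1, and the invariant factors of ∂_1 are all 1, so H_0 = Z.
  H_1: rank ker ∂_1 − rank ∂_2 = (9 − 4) − 5 = 0, and the invariant factors of ∂_2 are all 1, so H_1 = 0.
  H_2: rank ker ∂_2 − rank ∂_3 = (6 − 5) − 0 = 1, and there is no ∂_3, so H_2 = Z.

As a check, the Euler characteristic is 5 − 9 + 6 = 2, which agrees with 1 − 0 + 1 = 2.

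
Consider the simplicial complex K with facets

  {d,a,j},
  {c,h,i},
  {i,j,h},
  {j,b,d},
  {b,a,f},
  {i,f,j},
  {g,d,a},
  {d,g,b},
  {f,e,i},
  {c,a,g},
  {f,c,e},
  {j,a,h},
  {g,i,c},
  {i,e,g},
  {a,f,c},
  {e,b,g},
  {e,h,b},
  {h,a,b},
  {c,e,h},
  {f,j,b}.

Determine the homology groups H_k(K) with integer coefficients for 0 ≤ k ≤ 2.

H_0 = Z,  H_1 = Z ⊕ Z_2,  H_2 = 0.

Fix the vertex order a < b < c < d < e < f < g < h < i < j and write every simplex with vertices in increasing order. Then dim K = 2 and the simplices of K are:

  0-simplices (10): a, b, c, d, e, f, g, h, i, j
  1-simplices (30): ab, ac, ad, af, ag, ah, aj, bd, be, bf, bg, bh, bj, ce, cf, cg, ch, ci, dg, dj, ef, eg, eh, ei, fi, fj, gi, hi, hj, ij
  2-simplices (20): abf, abh, acf, acg, adg, adj, ahj, bdg, bdj, beg, beh, bfj, cef, ceh, cgi, chi, efi, egi, fij, hij

Hence C_0 ≅ Z^10, C_1 ≅ Z^30, C_2 ≅ Z^20.

∂_1: C_1 → C_0 is given by ∂[p,q] = [q] − [p]. For instance
  ∂ch = h − c.
This gives a 10×30 integer matrix of rank 9; reducing to Smith normal form yields diagonal entries (1,1,1,1,1,1,1,1,1).

Boundary ∂_2: C_2 → C_1 maps a triangle to the signed sum of its edges. For instance
  ∂chi = hi − ci + ch,
  ∂abh = bh − ah + ab.
The resulting 30×20 matrix has rank 20, and its Smith normal form has invariant factors (1,1,1,1,1,1,1,1,1,1,1,1,1,1,1,1,1,1,1,2).

Reading off H_k = ker ∂_k / im ∂_{k+1}:

  H_0: rank C_0 − rank ∂_1 = 10 − 9 = 1, and the invariant factors of ∂_1 are all 1, so H_0 ≅ Z.
  H_1: rank ker ∂_1 − rank ∂_2 = (30 − 9) − 20 = 1, and ∂_2 has invariant factor 2 > 1, so H_1 ≅ Z ⊕ Z_2.
  H_2: rank ker ∂_2 − rank ∂_3 = (20 − 20) − 0 = 0, and there is no ∂_3, so H_2 ≅ 0.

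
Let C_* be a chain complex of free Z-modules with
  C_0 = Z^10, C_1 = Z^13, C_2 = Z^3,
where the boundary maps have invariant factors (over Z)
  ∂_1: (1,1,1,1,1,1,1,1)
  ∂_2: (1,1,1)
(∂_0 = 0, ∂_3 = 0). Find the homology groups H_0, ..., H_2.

H_0 = Z^2,  H_1 = Z^2,  H_2 = 0.

H_0: b_0 = 10 − 0 − 8 = 2; torsion from ∂_1 factors > 1: none. So H_0 = Z^2.
H_1: b_1 = 13 − 8 − 3 = 2; torsion from ∂_2 factors > 1: none. So H_1 = Z^2.
H_2: b_2 = 3 − 3 − 0 = 0; torsion from ∂_3 factors > 1: none. So H_2 = 0.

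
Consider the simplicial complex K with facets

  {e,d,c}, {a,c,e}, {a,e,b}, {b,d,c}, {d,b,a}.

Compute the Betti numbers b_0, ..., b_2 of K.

b_0 = 1, b_1 = 1, b_2 = 0.

K has 5 vertices, 10 edges, 5 triangles.
rank ∂_0 = 0, rank ∂_1 = 4 ⇒ b_0 = 5 − 0 − 4 = 1; all invariant factors of ∂_1 are 1 so no torsion. So H_0 = Z.
rank ∂_1 = 4, rank ∂_2 = 5 ⇒ b_1 = 10 − 4 − 5 = 1; all invariant factors of ∂_2 are 1 so no torsion. So H_1 = Z.
rank ∂_2 = 5, rank ∂_3 = 0 ⇒ b_2 = 5 − 5 − 0 = 0. So H_2 = 0.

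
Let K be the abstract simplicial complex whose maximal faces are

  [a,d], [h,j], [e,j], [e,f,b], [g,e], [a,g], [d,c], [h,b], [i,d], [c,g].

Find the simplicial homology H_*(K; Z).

K has 10 vertices, 12 edges, 1 triangle.
rank ∂_0 = 0, rank ∂_1 = 9 ⇒ b_0 = 10 − 0 − 9 = 1; all invariant factors of ∂_1 are 1 so no torsion. So H_0 ≅ Z.
rank ∂_1 = 9, rank ∂_2 = 1 ⇒ b_1 = 12 − 9 − 1 = 2; all invariant factors of ∂_2 are 1 so no torsion. So H_1 ≅ Z^2.
rank ∂_2 = 1, rank ∂_3 = 0 ⇒ b_2 = 1 − 1 − 0 = 0. So H_2 ≅ 0.

H_0 = Z,  H_1 = Z^2,  H_2 = 0.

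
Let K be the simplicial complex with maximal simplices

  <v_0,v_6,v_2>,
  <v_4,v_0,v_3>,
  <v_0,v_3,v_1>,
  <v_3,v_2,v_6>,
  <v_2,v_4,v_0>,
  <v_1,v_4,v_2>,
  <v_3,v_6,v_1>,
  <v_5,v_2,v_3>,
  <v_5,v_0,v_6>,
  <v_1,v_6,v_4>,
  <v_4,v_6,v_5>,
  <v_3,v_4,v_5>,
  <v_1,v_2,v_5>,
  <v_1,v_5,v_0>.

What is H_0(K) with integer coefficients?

We work with the vertex ordering v_0 < v_1 < v_2 < v_3 < v_4 < v_5 < v_6. The simplices of K, each written with vertices in increasing order, are:

  0-simplices (7): [v_0], [v_1], [v_2], [v_3], [v_4], [v_5], [v_6]
  1-simplices (21): (21 of them)
  2-simplices (14): (14 of them)

so the chain groups are C_0 ≅ Z^7, C_1 ≅ Z^21, C_2 ≅ Z^14.

Boundary ∂_1: C_1 → C_0 is given by ∂[p,q] = [q] − [p].
The resulting 7×21 matrix has rank 6, and its Smith normal form has invariant factors (1,1,1,1,1,1).

The boundary map ∂_2: C_2 → C_1 maps a triangle to the signed sum of its edges. For instance
  ∂[v_1,v_4,v_6] = [v_4,v_6] − [v_1,v_6] + [v_1,v_4],
  ∂[v_1,v_3,v_6] = [v_3,v_6] − [v_1,v_6] + [v_1,v_3].
The resulting 21×14 matrix has rank 13, and its Smith normal form has invariant factors (1,1,1,1,1,1,1,1,1,1,1,1,1).

Now H_k = ker ∂_k / im ∂_{k+1}, so:

  H_0: rank C_0 − rank ∂_1 = 7 − 6 = 1, and the invariant factors of ∂_1 are all 1, so H_0 ≅ Z.

H_0 ≅ Z.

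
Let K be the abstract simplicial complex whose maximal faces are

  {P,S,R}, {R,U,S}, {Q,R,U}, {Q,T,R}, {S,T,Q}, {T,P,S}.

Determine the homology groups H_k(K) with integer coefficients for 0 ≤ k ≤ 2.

H_0 = Z,  H_1 = Z,  H_2 = 0.

Fix the vertex order P < Q < R < S < T < U and write every simplex with vertices in increasing order. Then dim K = 2 and the simplices of K are:

  0-simplices (6): P, Q, R, S, T, U
  1-simplices (12): PR, PS, PT, QR, QS, QT, QU, RS, RT, RU, ST, SU
  2-simplices (6): PRS, PST, QRT, QRU, QST, RSU

Hence C_0 ≅ Z^6, C_1 ≅ Z^12, C_2 ≅ Z^6.

Boundary ∂_1: C_1 → C_0 is given by ∂[p,q] = [q] − [p]. For instance
  ∂QS = S − Q.
This gives a 6×12 integer matrix of rank 5; reducing to Smith normal form yields diagonal entries (1,1,1,1,1).

The boundary map ∂_2: C_2 → C_1 maps a triangle to the signed sum of its edges. For instance
  ∂PRS = RS − PS + PR,
  ∂QRU = RU − QU + QR.
The resulting 12×6 matrix has rank 6, and its Smith normal form has invariant factors (1,1,1,1,1,1).

Now H_k = ker ∂_k / im ∂_{k+1}, so:

  H_0: rank C_0 − rank ∂_1 = 6 − 5 = 1, and the invariant factors of ∂_1 are all 1, so H_0 ≅ Z.
  H_1: rank ker ∂_1 − rank ∂_2 = (12 − 5) − 6 = 1, and the invariant factors of ∂_2 are all 1, so H_1 ≅ Z.
  H_2: rank ker ∂_2 − rank ∂_3 = (6 − 6) − 0 = 0, and there is no ∂_3, so H_2 ≅ 0.

(K is a triangulation of the cylinder S^1 x I.)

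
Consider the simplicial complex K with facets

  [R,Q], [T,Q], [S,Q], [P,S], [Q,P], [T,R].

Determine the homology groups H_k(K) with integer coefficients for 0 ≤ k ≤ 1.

H_0 = Z,  H_1 = Z^2.

Take the total order P < Q < R < S < T on the vertex set. Then K (dimension 1) consists of the simplices:

  0-simplices (5): P, Q, R, S, T
  1-simplices (6): PQ, PS, QR, QS, QT, RT

Hence C_0 ≅ Z^5, C_1 ≅ Z^6.

The boundary map ∂_1: C_1 → C_0 maps an edge to its endpoints' difference, ∂[p,q] = q − p. For instance
  ∂RT = T − R.
The resulting 5×6 matrix has rank 4, and its Smith normal form has invariant factors (1,1,1,1).

Reading off H_k = ker ∂_k / im ∂_{k+1}:

  H_0: rank C_0 − rank ∂_1 = 5 − 4 = 1, and the invariant factors of ∂_1 are all 1, so H_0 = Z.
  H_1: rank ker ∂_1 − rank ∂_2 = (6 − 4) − 0 = 2, and there is no ∂_2, so H_1 = Z^2.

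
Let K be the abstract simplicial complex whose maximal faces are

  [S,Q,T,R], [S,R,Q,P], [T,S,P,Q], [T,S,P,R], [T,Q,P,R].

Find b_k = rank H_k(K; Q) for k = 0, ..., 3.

Take the total order P < Q < R < S < T on the vertex set. Then K (dimension 3) consists of the simplices:

  0-simplices (5): P, Q, R, S, T
  1-simplices (10): PQ, PR, PS, PT, QR, QS, QT, RS, RT, ST
  2-simplices (10): PQR, PQS, PQT, PRS, PRT, PST, QRS, QRT, QST, RST
  3-simplices (5): PQRS, PQRT, PQST, PRST, QRST

so the chain groups are C_0 ≅ Z^5, C_1 ≅ Z^10, C_2 ≅ Z^10, C_3 ≅ Z^5.

Boundary ∂_1: C_1 → C_0 is given by ∂[p,q] = [q] − [p]. For instance
  ∂RS = S − R.
The resulting 5×10 matrix has rank 4, and its Smith normal form has invariant factors (1,1,1,1).

Boundary ∂_2: C_2 → C_1 maps a triangle to the signed sum of its edges. For instance
  ∂PST = ST − PT + PS,
  ∂PQR = QR − PR + PQ.
As a 10×10 matrix over Z this has rank 6, with invariant factors (1,1,1,1,1,1).

The boundary map ∂_3: C_3 → C_2 sends each 3-simplex σ to the alternating sum Σ_i (−1)^i (σ with its i-th vertex removed). For instance
  ∂PQRT = QRT − PRT + PQT − PQR,
  ∂PRST = RST − PST + PRT − PRS.
The resulting 10×5 matrix has rank 4, and its Smith normal form has invariant factors (1,1,1,1).

From H_k ≅ ker(∂_k) / im(∂_{k+1}) we obtain:

  H_0: rank C_0 − rank ∂_1 = 5 − 4 = 1, and the invariant factors of ∂_1 are all 1, so H_0 = Z.
  H_1: rank ker ∂_1 − rank ∂_2 = (10 − 4) − 6 = 0, and the invariant factors of ∂_2 are all 1, so H_1 = 0.
  H_2: rank ker ∂_2 − rank ∂_3 = (10 − 6) − 4 = 0, and the invariant factors of ∂_3 are all 1, so H_2 = 0.
  H_3: rank ker ∂_3 − rank ∂_4 = (5 − 4) − 0 = 1, and there is no ∂_4, so H_3 = Z.

As a check, the Euler characteristic is 5 − 10 + 10 − 5 = 0, which agrees with 1 − 0 + 0 − 1 = 0.

Hence the Betti numbers are b_0 = 1, b_1 = 0, b_2 = 0, b_3 = 1.

b_0 = 1, b_1 = 0, b_2 = 0, b_3 = 1.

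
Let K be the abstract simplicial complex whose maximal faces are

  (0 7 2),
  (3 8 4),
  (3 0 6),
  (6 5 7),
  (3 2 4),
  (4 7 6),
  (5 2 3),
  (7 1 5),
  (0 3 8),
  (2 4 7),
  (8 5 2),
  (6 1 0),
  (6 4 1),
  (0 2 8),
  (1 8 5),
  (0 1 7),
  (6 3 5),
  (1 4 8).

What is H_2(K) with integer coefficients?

H_2 ≅ 0.

Take the total order 0 < 1 < 2 < 3 < 4 < 5 < 6 < 7 < 8 on the vertex set. Then K (dimension 2) consists of the simplices:

  0-simplices (9): [0], [1], [2], [3], [4], [5], [6], [7], [8]
  1-simplices (27): (27 of them)
  2-simplices (18): [0,1,6], [0,1,7], [0,2,7], [0,2,8], [0,3,6], [0,3,8], [1,4,6], [1,4,8], [1,5,7], [1,5,8], [2,3,4], [2,3,5], [2,4,7], [2,5,8], [3,4,8], [3,5,6], [4,6,7], [5,6,7]

so the chain groups are C_0 ≅ Z^9, C_1 ≅ Z^27, C_2 ≅ Z^18.

∂_1: C_1 → C_0 sends each edge [p,q] (with p < q) to q − p.
The resulting 9×27 matrix has rank 8, and its Smith normal form has invariant factors (1,1,1,1,1,1,1,1).

Boundary ∂_2: C_2 → C_1 maps a triangle to the signed sum of its edges. For instance
  ∂[3,5,6] = [5,6] − [3,6] + [3,5],
  ∂[2,3,5] = [3,5] − [2,5] + [2,3].
The resulting 27×18 matrix has rank 18, and its Smith normal form has invariant factors (1,1,1,1,1,1,1,1,1,1,1,1,1,1,1,1,1,2).

Computing H_k = (kernel of ∂_k) / (image of ∂_{k+1}):

  H_2: rank ker ∂_2 − rank ∂_3 = (18 − 18) − 0 = 0, and there is no ∂_3, so H_2 ≅ 0.

(K is a triangulation of the Klein bottle.)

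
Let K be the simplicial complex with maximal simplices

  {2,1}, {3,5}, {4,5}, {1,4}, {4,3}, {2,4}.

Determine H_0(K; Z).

H_0 ≅ Z.

Fix the vertex order 1 < 2 < 3 < 4 < 5 and write every simplex with vertices in increasing order. Then dim K = 1 and the simplices of K are:

  0-simplices (5): [1], [2], [3], [4], [5]
  1-simplices (6): [1,2], [1,4], [2,4], [3,4], [3,5], [4,5]

giving chain groups C_0 ≅ Z^5, C_1 ≅ Z^6.

Boundary ∂_1: C_1 → C_0 maps an edge to its endpoints' difference, ∂[p,q] = q − p.
As a 5×6 matrix over Z this has rank 4, with invariant factors (1,1,1,1).

Now H_k = ker ∂_k / im ∂_{k+1}, so:

  H_0: rank C_0 − rank ∂_1 = 5 − 4 = 1, and the invariant factors of ∂_1 are all 1, so H_0 = Z.

(K is a triangulation of a wedge of 2 circles.)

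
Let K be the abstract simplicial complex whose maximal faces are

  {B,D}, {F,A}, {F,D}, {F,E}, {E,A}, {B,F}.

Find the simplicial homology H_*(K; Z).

Order the vertices as A < B < D < E < F. Listing each simplex with vertices in this order, K has dimension 1 with simplices:

  0-simplices (5): A, B, D, E, F
  1-simplices (6): AE, AF, BD, BF, DF, EF

Hence C_0 ≅ Z^5, C_1 ≅ Z^6.

∂_1: C_1 → C_0 sends each edge [p,q] (with p < q) to q − p. For instance
  ∂AE = E − A.
The 5×6 boundary matrix has rank 4 and Smith normal form diag(1,1,1,1).

Computing H_k = (kernel of ∂_k) / (image of ∂_{k+1}):

  H_0: rank C_0 − rank ∂_1 = 5 − 4 = 1, and the invariant factors of ∂_1 are all 1, so H_0 = Z.
  H_1: rank ker ∂_1 − rank ∂_2 = (6 − 4) − 0 = 2, and there is no ∂_2, so H_1 = Z^2.

As a check, the Euler characteristic is 5 − 6 = -1, which agrees with 1 − 2 = -1.

H_0 ≅ Z,  H_1 ≅ Z^2.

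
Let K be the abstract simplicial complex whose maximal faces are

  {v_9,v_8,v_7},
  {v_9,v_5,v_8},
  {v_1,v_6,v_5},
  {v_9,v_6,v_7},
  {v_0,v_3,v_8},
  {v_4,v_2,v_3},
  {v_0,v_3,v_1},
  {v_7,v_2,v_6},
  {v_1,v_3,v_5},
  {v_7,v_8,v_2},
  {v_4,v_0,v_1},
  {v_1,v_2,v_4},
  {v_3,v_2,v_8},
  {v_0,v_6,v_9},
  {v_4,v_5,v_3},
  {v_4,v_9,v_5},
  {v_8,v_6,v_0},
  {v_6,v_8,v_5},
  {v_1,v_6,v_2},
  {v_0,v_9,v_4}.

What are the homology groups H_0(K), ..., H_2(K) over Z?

H_0 = Z,  H_1 = Z ⊕ Z/2,  H_2 = 0.

Order the vertices as v_0 < v_1 < v_2 < v_3 < v_4 < v_5 < v_6 < v_7 < v_8 < v_9. Listing each simplex with vertices in this order, K has dimension 2 with simplices:

  0-simplices (10): [v_0], [v_1], [v_2], [v_3], [v_4], [v_5], [v_6], [v_7], [v_8], [v_9]
  1-simplices (30): (30 of them)
  2-simplices (20): (20 of them)

so the chain groups are C_0 ≅ Z^10, C_1 ≅ Z^30, C_2 ≅ Z^20.

The boundary map ∂_1: C_1 → C_0 sends each edge [p,q] (with p < q) to q − p.
As a 10×30 matrix over Z this has rank 9, with invariant factors (1,1,1,1,1,1,1,1,1).

∂_2: C_2 → C_1 maps a triangle to the signed sum of its edges. For instance
  ∂[v_2,v_6,v_7] = [v_6,v_7] − [v_2,v_7] + [v_2,v_6],
  ∂[v_2,v_3,v_8] = [v_3,v_8] − [v_2,v_8] + [v_2,v_3].
This gives a 30×20 integer matrix of rank 20; reducing to Smith normal form yields diagonal entries (1,1,1,1,1,1,1,1,1,1,1,1,1,1,1,1,1,1,1,2).

Reading off H_k = ker ∂_k / im ∂_{k+1}:

  H_0: rank C_0 − rank ∂_1 = 10 − 9 = 1, and the invariant factors of ∂_1 are all 1, so H_0 = Z.
  H_1: rank ker ∂_1 − rank ∂_2 = (30 − 9) − 20 = 1, and ∂_2 has invariant factor 2 > 1, so H_1 = Z ⊕ Z/2.
  H_2: rank ker ∂_2 − rank ∂_3 = (20 − 20) − 0 = 0, and there is no ∂_3, so H_2 = 0.

(K is a triangulation of the Klein bottle.)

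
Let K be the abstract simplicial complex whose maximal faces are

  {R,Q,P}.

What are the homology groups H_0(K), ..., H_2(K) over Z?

H_0 ≅ Z,  H_1 = 0,  H_2 = 0.

We work with the vertex ordering P < Q < R. The simplices of K, each written with vertices in increasing order, are:

  0-simplices (3): P, Q, R
  1-simplices (3): PQ, PR, QR
  2-simplices (1): PQR

so the chain groups are C_0 ≅ Z^3, C_1 ≅ Z^3, C_2 ≅ Z^1.

∂_1: C_1 → C_0 maps an edge to its endpoints' difference, ∂[p,q] = q − p. For instance
  ∂QR = R − Q.
The resulting 3×3 matrix has rank 2, and its Smith normal form has invariant factors (1,1).

The boundary map ∂_2: C_2 → C_1 acts by ∂[p,q,r] = [q,r] − [p,r] + [p,q]. For instance
  ∂PQR = QR − PR + PQ.
The resulting 3×1 matrix has rank 1, and its Smith normal form has invariant factors (1).

Reading off H_k = ker ∂_k / im ∂_{k+1}:

  H_0: rank C_0 − rank ∂_1 = 3 − 2 = 1, and the invariant factors of ∂_1 are all 1, so H_0 = Z.
  H_1: rank ker ∂_1 − rank ∂_2 = (3 − 2) − 1 = 0, and the invariant factors of ∂_2 are all 1, so H_1 = 0.
  H_2: rank ker ∂_2 − rank ∂_3 = (1 − 1) − 0 = 0, and there is no ∂_3, so H_2 = 0.

(K is a triangulation of the 2-simplex.)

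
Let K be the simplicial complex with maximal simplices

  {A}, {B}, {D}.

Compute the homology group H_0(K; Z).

H_0 ≅ Z^3.

Order the vertices as A < B < D. Listing each simplex with vertices in this order, K has dimension 0 with simplices:

  0-simplices (3): A, B, D

so the chain groups are C_0 ≅ Z^3.

Computing H_k = (kernel of ∂_k) / (image of ∂_{k+1}):

  H_0: rank C_0 − rank ∂_1 = 3 − 0 = 3, and there is no ∂_1, so H_0 = Z^3.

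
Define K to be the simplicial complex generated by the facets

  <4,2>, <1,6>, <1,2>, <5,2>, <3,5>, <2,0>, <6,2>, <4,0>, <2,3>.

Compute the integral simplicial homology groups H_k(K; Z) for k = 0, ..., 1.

H_0 = Z,  H_1 = Z^3.

Order the vertices as 0 < 1 < 2 < 3 < 4 < 5 < 6. Listing each simplex with vertices in this order, K has dimension 1 with simplices:

  0-simplices (7): [0], [1], [2], [3], [4], [5], [6]
  1-simplices (9): [0,2], [0,4], [1,2], [1,6], [2,3], [2,4], [2,5], [2,6], [3,5]

Hence C_0 ≅ Z^7, C_1 ≅ Z^9.

∂_1: C_1 → C_0 maps an edge to its endpoints' difference, ∂[p,q] = q − p. For instance
  ∂[2,5] = [5] − [2].
The resulting 7×9 matrix has rank 6, and its Smith normal form has invariant factors (1,1,1,1,1,1).

Reading off H_k = ker ∂_k / im ∂_{k+1}:

  H_0: rank C_0 − rank ∂_1 = 7 − 6 = 1, and the invariant factors of ∂_1 are all 1, so H_0 ≅ Z.
  H_1: rank ker ∂_1 − rank ∂_2 = (9 − 6) − 0 = 3, and there is no ∂_2, so H_1 ≅ Z^3.

As a check, the Euler characteristic is 7 − 9 = -2, which agrees with 1 − 3 = -2.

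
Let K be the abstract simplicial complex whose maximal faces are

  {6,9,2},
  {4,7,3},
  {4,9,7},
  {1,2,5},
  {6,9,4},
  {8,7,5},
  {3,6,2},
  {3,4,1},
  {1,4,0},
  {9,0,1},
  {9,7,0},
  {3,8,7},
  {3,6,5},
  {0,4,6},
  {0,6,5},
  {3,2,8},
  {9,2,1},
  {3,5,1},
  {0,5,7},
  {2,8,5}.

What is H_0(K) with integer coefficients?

We work with the vertex ordering 0 < 1 < 2 < 3 < 4 < 5 < 6 < 7 < 8 < 9. The simplices of K, each written with vertices in increasing order, are:

  0-simplices (10): [0], [1], [2], [3], [4], [5], [6], [7], [8], [9]
  1-simplices (30): (30 of them)
  2-simplices (20): (20 of them)

so the chain groups are C_0 ≅ Z^10, C_1 ≅ Z^30, C_2 ≅ Z^20.

The boundary map ∂_1: C_1 → C_0 sends each edge [p,q] (with p < q) to q − p. For instance
  ∂[0,4] = [4] − [0].
The resulting 10×30 matrix has rank 9, and its Smith normal form has invariant factors (1,1,1,1,1,1,1,1,1).

Boundary ∂_2: C_2 → C_1 acts by ∂[p,q,r] = [q,r] − [p,r] + [p,q]. For instance
  ∂[3,4,7] = [4,7] − [3,7] + [3,4],
  ∂[1,2,5] = [2,5] − [1,5] + [1,2].
This gives a 30×20 integer matrix of rank 20; reducing to Smith normal form yields diagonal entries (1,1,1,1,1,1,1,1,1,1,1,1,1,1,1,1,1,1,1,2).

From H_k ≅ ker(∂_k) / im(∂_{k+1}) we obtain:

  H_0: rank C_0 − rank ∂_1 = 10 − 9 = 1, and the invariant factors of ∂_1 are all 1, so H_0 = Z.

H_0 = Z.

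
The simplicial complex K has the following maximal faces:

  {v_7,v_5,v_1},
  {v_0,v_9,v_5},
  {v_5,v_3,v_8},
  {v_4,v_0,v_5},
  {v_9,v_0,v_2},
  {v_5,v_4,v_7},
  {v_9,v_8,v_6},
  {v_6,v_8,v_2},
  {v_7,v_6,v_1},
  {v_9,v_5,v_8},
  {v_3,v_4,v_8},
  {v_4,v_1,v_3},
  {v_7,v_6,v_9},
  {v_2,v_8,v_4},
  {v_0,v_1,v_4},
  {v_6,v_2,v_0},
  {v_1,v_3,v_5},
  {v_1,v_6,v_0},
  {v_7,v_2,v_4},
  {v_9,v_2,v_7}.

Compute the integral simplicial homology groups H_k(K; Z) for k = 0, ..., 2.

H_0 ≅ Z,  H_1 ≅ Z ⊕ Z/2Z,  H_2 = 0.

Take the total order v_0 < v_1 < v_2 < v_3 < v_4 < v_5 < v_6 < v_7 < v_8 < v_9 on the vertex set. Then K (dimension 2) consists of the simplices:

  0-simplices (10): [v_0], [v_1], [v_2], [v_3], [v_4], [v_5], [v_6], [v_7], [v_8], [v_9]
  1-simplices (30): (30 of them)
  2-simplices (20): (20 of them)

so the chain groups are C_0 ≅ Z^10, C_1 ≅ Z^30, C_2 ≅ Z^20.

∂_1: C_1 → C_0 is given by ∂[p,q] = [q] − [p]. For instance
  ∂[v_3,v_5] = [v_5] − [v_3].
This gives a 10×30 integer matrix of rank 9; reducing to Smith normal form yields diagonal entries (1,1,1,1,1,1,1,1,1).

∂_2: C_2 → C_1 sends each 2-simplex [p,q,r] to [q,r] − [p,r] + [p,q]. For instance
  ∂[v_5,v_8,v_9] = [v_8,v_9] − [v_5,v_9] + [v_5,v_8],
  ∂[v_3,v_4,v_8] = [v_4,v_8] − [v_3,v_8] + [v_3,v_4].
As a 30×20 matrix over Z this has rank 20, with invariant factors (1,1,1,1,1,1,1,1,1,1,1,1,1,1,1,1,1,1,1,2).

Computing H_k = (kernel of ∂_k) / (image of ∂_{k+1}):

  H_0: rank C_0 − rank ∂_1 = 10 − 9 = 1, and the invariant factors of ∂_1 are all 1, so H_0 ≅ Z.
  H_1: rank ker ∂_1 − rank ∂_2 = (30 − 9) − 20 = 1, and ∂_2 has invariant factor 2 > 1, so H_1 ≅ Z ⊕ Z/2Z.
  H_2: rank ker ∂_2 − rank ∂_3 = (20 − 20) − 0 = 0, and there is no ∂_3, so H_2 ≅ 0.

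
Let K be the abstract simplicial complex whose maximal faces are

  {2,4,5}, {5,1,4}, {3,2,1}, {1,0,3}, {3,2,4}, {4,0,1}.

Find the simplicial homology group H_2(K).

H_2 = 0.

Fix the vertex order 0 < 1 < 2 < 3 < 4 < 5 and write every simplex with vertices in increasing order. Then dim K = 2 and the simplices of K are:

  0-simplices (6): [0], [1], [2], [3], [4], [5]
  1-simplices (12): [0,1], [0,3], [0,4], [1,2], [1,3], [1,4], [1,5], [2,3], [2,4], [2,5], [3,4], [4,5]
  2-simplices (6): [0,1,3], [0,1,4], [1,2,3], [1,4,5], [2,3,4], [2,4,5]

Hence C_0 ≅ Z^6, C_1 ≅ Z^12, C_2 ≅ Z^6.

The boundary map ∂_1: C_1 → C_0 sends each edge [p,q] (with p < q) to q − p. For instance
  ∂[4,5] = [5] − [4].
As a 6×12 matrix over Z this has rank 5, with invariant factors (1,1,1,1,1).

∂_2: C_2 → C_1 sends each 2-simplex [p,q,r] to [q,r] − [p,r] + [p,q]. For instance
  ∂[1,4,5] = [4,5] − [1,5] + [1,4],
  ∂[0,1,4] = [1,4] − [0,4] + [0,1].
The resulting 12×6 matrix has rank 6, and its Smith normal form has invariant factors (1,1,1,1,1,1).

Computing H_k = (kernel of ∂_k) / (image of ∂_{k+1}):

  H_2: rank ker ∂_2 − rank ∂_3 = (6 − 6) − 0 = 0, and there is no ∂_3, so H_2 = 0.

(K is a triangulation of the cylinder S^1 x I.)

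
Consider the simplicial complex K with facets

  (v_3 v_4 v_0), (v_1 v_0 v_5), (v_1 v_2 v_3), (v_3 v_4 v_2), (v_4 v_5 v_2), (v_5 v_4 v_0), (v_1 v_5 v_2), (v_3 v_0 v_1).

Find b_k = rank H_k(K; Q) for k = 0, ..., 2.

b_0 = 1, b_1 = 0, b_2 = 1.

Take the total order v_0 < v_1 < v_2 < v_3 < v_4 < v_5 on the vertex set. Then K (dimension 2) consists of the simplices:

  0-simplices (6): [v_0], [v_1], [v_2], [v_3], [v_4], [v_5]
  1-simplices (12): [v_0,v_1], [v_0,v_3], [v_0,v_4], [v_0,v_5], [v_1,v_2], [v_1,v_3], [v_1,v_5], [v_2,v_3], [v_2,v_4], [v_2,v_5], [v_3,v_4], [v_4,v_5]
  2-simplices (8): [v_0,v_1,v_3], [v_0,v_1,v_5], [v_0,v_3,v_4], [v_0,v_4,v_5], [v_1,v_2,v_3], [v_1,v_2,v_5], [v_2,v_3,v_4], [v_2,v_4,v_5]

giving chain groups C_0 ≅ Z^6, C_1 ≅ Z^12, C_2 ≅ Z^8.

The boundary map ∂_1: C_1 → C_0 sends each edge [p,q] (with p < q) to q − p.
The resulting 6×12 matrix has rank 5, and its Smith normal form has invariant factors (1,1,1,1,1).

Boundary ∂_2: C_2 → C_1 maps a triangle to the signed sum of its edges. For instance
  ∂[v_2,v_3,v_4] = [v_3,v_4] − [v_2,v_4] + [v_2,v_3],
  ∂[v_2,v_4,v_5] = [v_4,v_5] − [v_2,v_5] + [v_2,v_4].
The 12×8 boundary matrix has rank 7 and Smith normal form diag(1,1,1,1,1,1,1).

From H_k ≅ ker(∂_k) / im(∂_{k+1}) we obtain:

  H_0: rank C_0 − rank ∂_1 = 6 − 5 = 1, and the invariant factors of ∂_1 are all 1, so H_0 = Z.
  H_1: rank ker ∂_1 − rank ∂_2 = (12 − 5) − 7 = 0, and the invariant factors of ∂_2 are all 1, so H_1 = 0.
  H_2: rank ker ∂_2 − rank ∂_3 = (8 − 7) − 0 = 1, and there is no ∂_3, so H_2 = Z.

As a check, the Euler characteristic is 6 − 12 + 8 = 2, which agrees with 1 − 0 + 1 = 2.
(K is a triangulation of the 2-sphere S^2.)

Hence the Betti numbers are b_0 = 1, b_1 = 0, b_2 = 1.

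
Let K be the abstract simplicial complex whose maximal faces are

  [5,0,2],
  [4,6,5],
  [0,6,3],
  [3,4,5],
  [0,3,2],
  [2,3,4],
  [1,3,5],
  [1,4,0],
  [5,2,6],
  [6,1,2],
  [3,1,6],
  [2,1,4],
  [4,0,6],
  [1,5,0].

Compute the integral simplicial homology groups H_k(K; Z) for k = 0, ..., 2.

H_0 = Z,  H_1 = Z^2,  H_2 = Z.

Order the vertices as 0 < 1 < 2 < 3 < 4 < 5 < 6. Listing each simplex with vertices in this order, K has dimension 2 with simplices:

  0-simplices (7): [0], [1], [2], [3], [4], [5], [6]
  1-simplices (21): [0,1], [0,2], [0,3], [0,4], [0,5], [0,6], [1,2], [1,3], [1,4], [1,5], [1,6], [2,3], [2,4], [2,5], [2,6], [3,4], [3,5], [3,6], [4,5], [4,6], [5,6]
  2-simplices (14): [0,1,4], [0,1,5], [0,2,3], [0,2,5], [0,3,6], [0,4,6], [1,2,4], [1,2,6], [1,3,5], [1,3,6], [2,3,4], [2,5,6], [3,4,5], [4,5,6]

Hence C_0 ≅ Z^7, C_1 ≅ Z^21, C_2 ≅ Z^14.

Boundary ∂_1: C_1 → C_0 maps an edge to its endpoints' difference, ∂[p,q] = q − p. For instance
  ∂[2,5] = [5] − [2].
The 7×21 boundary matrix has rank 6 and Smith normal form diag(1,1,1,1,1,1).

Boundary ∂_2: C_2 → C_1 sends each 2-simplex [p,q,r] to [q,r] − [p,r] + [p,q]. For instance
  ∂[0,3,6] = [3,6] − [0,6] + [0,3],
  ∂[0,2,5] = [2,5] − [0,5] + [0,2].
As a 21×14 matrix over Z this has rank 13, with invariant factors (1,1,1,1,1,1,1,1,1,1,1,1,1).

Reading off H_k = ker ∂_k / im ∂_{k+1}:

  H_0: rank C_0 − rank ∂_1 = 7 − 6 = 1, and the invariant factors of ∂_1 are all 1, so H_0 = Z.
  H_1: rank ker ∂_1 − rank ∂_2 = (21 − 6) − 13 = 2, and the invariant factors of ∂_2 are all 1, so H_1 = Z^2.
  H_2: rank ker ∂_2 − rank ∂_3 = (14 − 13) − 0 = 1, and there is no ∂_3, so H_2 = Z.

As a check, the Euler characteristic is 7 − 21 + 14 = 0, which agrees with 1 − 2 + 1 = 0.
(K is a triangulation of the torus T^2.)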